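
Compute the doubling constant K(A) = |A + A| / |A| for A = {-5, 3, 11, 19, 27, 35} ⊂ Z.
K = |A + A| / |A| = 11/6

Enumerate A + A = {a + b : a, b ∈ A}. With |A| = 6, there are |A|^2 = 36 ordered sum pairs; collecting distinct values, A + A = {-10, -2, 6, 14, 22, 30, 38, 46, 54, 62, 70}, so |A + A| = 11. Thus K = 11/6. Here |A + A| = 2|A| − 1 = 11, the minimum possible — so K = 11/6 is minimal, which holds iff A is an arithmetic progression.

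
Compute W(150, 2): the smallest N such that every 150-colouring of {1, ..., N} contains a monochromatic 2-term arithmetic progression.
W(150, 2) = 150 + 1 = 151

A 2-term AP is any pair of integers, so a monochromatic 2-AP exists iff some colour is used at least twice. With 150 colours, the colouring i ↦ i on {1, ..., 150} uses each colour once, avoiding any monochromatic pair, so W(150, 2) > 150. For {1, ..., 151}, pigeonhole forces two integers of the same colour, which form a monochromatic 2-AP. Hence W(150, 2) = 151.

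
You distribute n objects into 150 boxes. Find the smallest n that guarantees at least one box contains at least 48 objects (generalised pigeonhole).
n = (48 − 1)·150 + 1 = 7051

By the generalised pigeonhole principle, to guarantee some box contains ≥ r objects we need more than (r − 1) · k objects total. Threshold: n = (r − 1) · k + 1. With r = 48 and k = 150: n = 47 · 150 + 1 = 7050 + 1 = 7051. For n = 7050 = 47 · 150, we can put exactly 47 objects in every box, avoiding 48 in any single one — so 7051 is tight.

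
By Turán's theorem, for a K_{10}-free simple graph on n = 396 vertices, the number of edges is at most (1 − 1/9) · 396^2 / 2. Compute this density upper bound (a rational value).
Turán density bound = (8/9) · 396^2/2 = 69696

Turán's theorem: ex(n, K_{r+1}) is achieved by the complete r-partite Turán graph T(n, r) with parts as balanced as possible, and is at most (1 − 1/r) · n^2/2. For r = 9, n = 396: the density bound is (8/9) · 156816/2 = 69696. Since 9 ∣ 396, the Turán graph T(396, 9) has parts of equal size 44, and its edge count e(T(396, 9)) = 69696 attains the density bound exactly.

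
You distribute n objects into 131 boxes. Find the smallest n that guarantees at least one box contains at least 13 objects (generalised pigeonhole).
n = (13 − 1)·131 + 1 = 1573

By the generalised pigeonhole principle, to guarantee some box contains ≥ r objects we need more than (r − 1) · k objects total. Threshold: n = (r − 1) · k + 1. With r = 13 and k = 131: n = 12 · 131 + 1 = 1572 + 1 = 1573. For n = 1572 = 12 · 131, we can put exactly 12 objects in every box, avoiding 13 in any single one — so 1573 is tight.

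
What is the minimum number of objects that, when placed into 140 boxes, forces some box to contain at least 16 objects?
n = (16 − 1)·140 + 1 = 2101

By the generalised pigeonhole principle, to guarantee some box contains ≥ r objects we need more than (r − 1) · k objects total. Threshold: n = (r − 1) · k + 1. With r = 16 and k = 140: n = 15 · 140 + 1 = 2100 + 1 = 2101. For n = 2100 = 15 · 140, we can put exactly 15 objects in every box, avoiding 16 in any single one — so 2101 is tight.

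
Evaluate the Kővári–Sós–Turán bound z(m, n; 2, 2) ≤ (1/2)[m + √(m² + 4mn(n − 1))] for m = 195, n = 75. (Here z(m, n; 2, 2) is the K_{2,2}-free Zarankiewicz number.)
z(195, 75; 2, 2) ≤ (1/2)[195 + √(195² + 4·195·75·74)] = (1/2)[195 + √4367025] = 1142.3714

Kővári–Sós–Turán: let r_1, ..., r_195 be the row sums and z = Σ r_i the total number of 1s. Each pair of columns can share at most one row with both entries 1 (else a 2×2 all-ones block appears), so Σ_i C(r_i, 2) ≤ C(75, 2) = 2775. By convexity Σ_i C(r_i, 2) ≥ 195·C(z/195, 2) = z(z − 195)/(2·195), giving z² − 195z − 195·75·74 ≤ 0 and hence z ≤ (1/2)[195 + √(38025 + 4·1082250)] = (1/2)[195 + √4367025] ≈ (1/2)(195 + 2089.7428) = 1142.3714.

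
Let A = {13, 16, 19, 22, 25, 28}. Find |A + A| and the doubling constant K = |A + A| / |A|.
K = |A + A| / |A| = 11/6

Enumerate A + A = {a + b : a, b ∈ A}. With |A| = 6, there are |A|^2 = 36 ordered sum pairs; collecting distinct values, A + A = {26, 29, 32, 35, 38, 41, 44, 47, 50, 53, 56}, so |A + A| = 11. Thus K = 11/6. Here |A + A| = 2|A| − 1 = 11, the minimum possible — so K = 11/6 is minimal, which holds iff A is an arithmetic progression.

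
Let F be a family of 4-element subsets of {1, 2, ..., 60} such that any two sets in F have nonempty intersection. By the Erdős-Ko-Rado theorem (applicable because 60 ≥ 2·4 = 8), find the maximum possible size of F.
max |F| = C(59, 3) = 32509

Erdős-Ko-Rado (1961): when n ≥ 2k, max |F| = C(n−1, k−1). The bound is attained by the star {A : i ∈ A} for any fixed i ∈ [n]. Here C(60−1, 4−1) = C(59, 3) = 32509.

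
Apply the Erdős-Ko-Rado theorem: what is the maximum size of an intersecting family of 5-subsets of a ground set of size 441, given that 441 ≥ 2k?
max |F| = C(440, 4) = 1540499290

The Erdős-Ko-Rado theorem states: for n ≥ 2k, an intersecting family of k-subsets of an n-element set has size at most C(n − 1, k − 1), with equality for 'star' families {A ⊆ [n] : |A| = k, i ∈ A} (fix an element i). For n = 441, k = 5: C(440, 4) = 1540499290.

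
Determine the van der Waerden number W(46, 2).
W(46, 2) = 46 + 1 = 47

A 2-term AP is any pair of integers, so a monochromatic 2-AP exists iff some colour is used at least twice. With 46 colours, the colouring i ↦ i on {1, ..., 46} uses each colour once, avoiding any monochromatic pair, so W(46, 2) > 46. For {1, ..., 47}, pigeonhole forces two integers of the same colour, which form a monochromatic 2-AP. Hence W(46, 2) = 47.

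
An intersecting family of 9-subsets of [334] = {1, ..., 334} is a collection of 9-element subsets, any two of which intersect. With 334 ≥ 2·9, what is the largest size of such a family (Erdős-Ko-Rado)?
max |F| = C(333, 8) = 3445393434665391

Erdős-Ko-Rado (1961): when n ≥ 2k, max |F| = C(n−1, k−1). The bound is attained by the star {A : i ∈ A} for any fixed i ∈ [n]. Here C(334−1, 9−1) = C(333, 8) = 3445393434665391.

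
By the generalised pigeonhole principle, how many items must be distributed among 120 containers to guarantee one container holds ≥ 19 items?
n = (19 − 1)·120 + 1 = 2161

By the generalised pigeonhole principle, to guarantee some box contains ≥ r objects we need more than (r − 1) · k objects total. Threshold: n = (r − 1) · k + 1. With r = 19 and k = 120: n = 18 · 120 + 1 = 2160 + 1 = 2161. For n = 2160 = 18 · 120, we can put exactly 18 objects in every box, avoiding 19 in any single one — so 2161 is tight.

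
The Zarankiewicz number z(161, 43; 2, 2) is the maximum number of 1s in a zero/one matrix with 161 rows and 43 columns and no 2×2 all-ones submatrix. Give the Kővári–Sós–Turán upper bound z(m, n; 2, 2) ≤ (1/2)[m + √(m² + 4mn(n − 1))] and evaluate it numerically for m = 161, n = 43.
z(161, 43; 2, 2) ≤ (1/2)[161 + √(161² + 4·161·43·42)] = (1/2)[161 + √1188985] = 625.7029

Kővári–Sós–Turán: let r_1, ..., r_161 be the row sums and z = Σ r_i the total number of 1s. Each pair of columns can share at most one row with both entries 1 (else a 2×2 all-ones block appears), so Σ_i C(r_i, 2) ≤ C(43, 2) = 903. By convexity Σ_i C(r_i, 2) ≥ 161·C(z/161, 2) = z(z − 161)/(2·161), giving z² − 161z − 161·43·42 ≤ 0 and hence z ≤ (1/2)[161 + √(25921 + 4·290766)] = (1/2)[161 + √1188985] ≈ (1/2)(161 + 1090.4059) = 625.7029.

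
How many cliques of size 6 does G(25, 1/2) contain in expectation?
E[# K_6] = C(25, 6) · (1/2)^C(6, 2) = 177100 / 2^15 = 44275/8192 ≈ 5.404663

For each 6-subset S of vertices (there are C(25, 6) = 177100 such S), let X_S = 1 if S induces a K_6 (all C(6, 2) = 15 edges present). Then P(X_S = 1) = (1/2)^15 = 1/32768. By linearity of expectation, E[# K_6] = C(25, 6) · (1/2)^15 = 177100 / 32768 = 44275/8192 ≈ 5.404663.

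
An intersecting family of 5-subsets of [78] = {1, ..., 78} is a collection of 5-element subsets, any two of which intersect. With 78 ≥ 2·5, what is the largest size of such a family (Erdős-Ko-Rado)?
max |F| = C(77, 4) = 1353275

The Erdős-Ko-Rado theorem states: for n ≥ 2k, an intersecting family of k-subsets of an n-element set has size at most C(n − 1, k − 1), with equality for 'star' families {A ⊆ [n] : |A| = k, i ∈ A} (fix an element i). For n = 78, k = 5: C(77, 4) = 1353275.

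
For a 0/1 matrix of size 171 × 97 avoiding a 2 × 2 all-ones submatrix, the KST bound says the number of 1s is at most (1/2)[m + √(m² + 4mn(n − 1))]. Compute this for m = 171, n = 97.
z(171, 97; 2, 2) ≤ (1/2)[171 + √(171² + 4·171·97·96)] = (1/2)[171 + √6398649] = 1350.2775

Kővári–Sós–Turán: let r_1, ..., r_171 be the row sums and z = Σ r_i the total number of 1s. Each pair of columns can share at most one row with both entries 1 (else a 2×2 all-ones block appears), so Σ_i C(r_i, 2) ≤ C(97, 2) = 4656. By convexity Σ_i C(r_i, 2) ≥ 171·C(z/171, 2) = z(z − 171)/(2·171), giving z² − 171z − 171·97·96 ≤ 0 and hence z ≤ (1/2)[171 + √(29241 + 4·1592352)] = (1/2)[171 + √6398649] ≈ (1/2)(171 + 2529.5551) = 1350.2775.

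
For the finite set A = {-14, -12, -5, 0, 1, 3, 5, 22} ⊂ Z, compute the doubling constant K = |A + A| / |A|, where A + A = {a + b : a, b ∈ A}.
K = |A + A| / |A| = 30/8 = 15/4

Enumerate A + A = {a + b : a, b ∈ A}. With |A| = 8, there are |A|^2 = 64 ordered sum pairs; collecting distinct values, A + A = {-28, -26, -24, -19, -17, -14, -13, -12, -11, -10, -9, -7, -5, -4, -2, 0, 1, 2, 3, 4, 5, 6, 8, 10, 17, 22, 23, 25, 27, 44}, so |A + A| = 30. Thus K = 30/8 = 15/4. For comparison, the minimum possible |A + A| over all 8-element sets is 2·8 − 1 = 15 (so min K = 15/8), attained only by arithmetic progressions.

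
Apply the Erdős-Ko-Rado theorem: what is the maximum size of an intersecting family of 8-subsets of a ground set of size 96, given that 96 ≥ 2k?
max |F| = C(95, 7) = 11050084695

Erdős-Ko-Rado (1961): when n ≥ 2k, max |F| = C(n−1, k−1). The bound is attained by the star {A : i ∈ A} for any fixed i ∈ [n]. Here C(96−1, 8−1) = C(95, 7) = 11050084695.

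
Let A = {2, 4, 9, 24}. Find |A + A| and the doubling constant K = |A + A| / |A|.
K = |A + A| / |A| = 10/4 = 5/2

Enumerate A + A = {a + b : a, b ∈ A}. With |A| = 4, there are |A|^2 = 16 ordered sum pairs; collecting distinct values, A + A = {4, 6, 8, 11, 13, 18, 26, 28, 33, 48}, so |A + A| = 10. Thus K = 10/4 = 5/2. For comparison, the minimum possible |A + A| over all 4-element sets is 2·4 − 1 = 7 (so min K = 7/4), attained only by arithmetic progressions.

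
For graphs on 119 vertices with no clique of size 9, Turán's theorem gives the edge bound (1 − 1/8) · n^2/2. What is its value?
Turán density bound = (7/8) · 119^2/2 = 99127/16 ≈ 6195.4375

Turán's theorem: ex(n, K_{r+1}) is achieved by the complete r-partite Turán graph T(n, r) with parts as balanced as possible, and is at most (1 − 1/r) · n^2/2. For r = 8, n = 119: the density bound is (7/8) · 14161/2 = 99127/16 ≈ 6195.4375. The integer-valued extremum is e(T(119, 8)) = 6195, which is strictly less than the density bound 99127/16 since 8 ∤ 119 (the parts of T(119, 8) cannot all be equal).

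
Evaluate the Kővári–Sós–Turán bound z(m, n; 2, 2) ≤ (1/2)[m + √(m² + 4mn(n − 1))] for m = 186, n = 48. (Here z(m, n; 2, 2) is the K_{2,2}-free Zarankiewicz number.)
z(186, 48; 2, 2) ≤ (1/2)[186 + √(186² + 4·186·48·47)] = (1/2)[186 + √1713060] = 747.4196

Kővári–Sós–Turán: let r_1, ..., r_186 be the row sums and z = Σ r_i the total number of 1s. Each pair of columns can share at most one row with both entries 1 (else a 2×2 all-ones block appears), so Σ_i C(r_i, 2) ≤ C(48, 2) = 1128. By convexity Σ_i C(r_i, 2) ≥ 186·C(z/186, 2) = z(z − 186)/(2·186), giving z² − 186z − 186·48·47 ≤ 0 and hence z ≤ (1/2)[186 + √(34596 + 4·419616)] = (1/2)[186 + √1713060] ≈ (1/2)(186 + 1308.8392) = 747.4196.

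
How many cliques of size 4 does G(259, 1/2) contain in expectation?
E[# K_4] = C(259, 4) · (1/2)^C(4, 2) = 183181376 / 2^6 = 2862209

For each 4-subset S of vertices (there are C(259, 4) = 183181376 such S), let X_S = 1 if S induces a K_4 (all C(4, 2) = 6 edges present). Then P(X_S = 1) = (1/2)^6 = 1/64. By linearity of expectation, E[# K_4] = C(259, 4) · (1/2)^6 = 183181376 / 64 = 2862209.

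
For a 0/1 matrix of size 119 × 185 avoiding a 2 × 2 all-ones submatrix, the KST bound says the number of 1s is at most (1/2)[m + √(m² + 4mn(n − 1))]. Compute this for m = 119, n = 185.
z(119, 185; 2, 2) ≤ (1/2)[119 + √(119² + 4·119·185·184)] = (1/2)[119 + √16217201] = 2073.0293

Kővári–Sós–Turán: let r_1, ..., r_119 be the row sums and z = Σ r_i the total number of 1s. Each pair of columns can share at most one row with both entries 1 (else a 2×2 all-ones block appears), so Σ_i C(r_i, 2) ≤ C(185, 2) = 17020. By convexity Σ_i C(r_i, 2) ≥ 119·C(z/119, 2) = z(z − 119)/(2·119), giving z² − 119z − 119·185·184 ≤ 0 and hence z ≤ (1/2)[119 + √(14161 + 4·4050760)] = (1/2)[119 + √16217201] ≈ (1/2)(119 + 4027.0586) = 2073.0293.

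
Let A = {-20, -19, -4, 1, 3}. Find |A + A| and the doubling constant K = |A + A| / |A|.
K = |A + A| / |A| = 15/5 = 3

Enumerate A + A = {a + b : a, b ∈ A}. With |A| = 5, there are |A|^2 = 25 ordered sum pairs; collecting distinct values, A + A = {-40, -39, -38, -24, -23, -19, -18, -17, -16, -8, -3, -1, 2, 4, 6}, so |A + A| = 15. Thus K = 15/5 = 3. For comparison, the minimum possible |A + A| over all 5-element sets is 2·5 − 1 = 9 (so min K = 9/5), attained only by arithmetic progressions.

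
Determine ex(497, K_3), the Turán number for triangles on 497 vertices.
ex(497, K_3) = ⌊497^2/4⌋ = 61752

Mantel (1907): a triangle-free graph on n vertices has at most ⌊n^2/4⌋ edges, with equality for the complete bipartite graph K_{⌊n/2⌋, ⌈n/2⌉}. For n = 497: ⌊497^2/4⌋ = ⌊247009/4⌋ = 61752. The extremal graph is K_{248, 249}, which has 248·249 = 61752 edges.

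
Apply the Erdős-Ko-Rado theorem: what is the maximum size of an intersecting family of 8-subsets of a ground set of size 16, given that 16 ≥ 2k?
max |F| = C(15, 7) = 6435

Erdős-Ko-Rado (1961): when n ≥ 2k, max |F| = C(n−1, k−1). The bound is attained by the star {A : i ∈ A} for any fixed i ∈ [n]. Here C(16−1, 8−1) = C(15, 7) = 6435.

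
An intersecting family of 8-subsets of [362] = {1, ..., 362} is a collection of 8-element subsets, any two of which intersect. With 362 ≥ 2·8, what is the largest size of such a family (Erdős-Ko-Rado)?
max |F| = C(361, 7) = 149521349668980

Erdős-Ko-Rado (1961): when n ≥ 2k, max |F| = C(n−1, k−1). The bound is attained by the star {A : i ∈ A} for any fixed i ∈ [n]. Here C(362−1, 8−1) = C(361, 7) = 149521349668980.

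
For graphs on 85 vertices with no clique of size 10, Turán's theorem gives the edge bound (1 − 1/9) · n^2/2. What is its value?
Turán density bound = (8/9) · 85^2/2 = 28900/9 ≈ 3211.1111

Turán's theorem: ex(n, K_{r+1}) is achieved by the complete r-partite Turán graph T(n, r) with parts as balanced as possible, and is at most (1 − 1/r) · n^2/2. For r = 9, n = 85: the density bound is (8/9) · 7225/2 = 28900/9 ≈ 3211.1111. The integer-valued extremum is e(T(85, 9)) = 3210, which is strictly less than the density bound 28900/9 since 9 ∤ 85 (the parts of T(85, 9) cannot all be equal).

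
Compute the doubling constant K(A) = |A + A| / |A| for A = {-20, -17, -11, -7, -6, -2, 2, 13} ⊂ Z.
K = |A + A| / |A| = 30/8 = 15/4

Enumerate A + A = {a + b : a, b ∈ A}. With |A| = 8, there are |A|^2 = 64 ordered sum pairs; collecting distinct values, A + A = {-40, -37, -34, -31, -28, -27, -26, -24, -23, -22, -19, -18, -17, -15, -14, -13, -12, -9, -8, -7, -5, -4, 0, 2, 4, 6, 7, 11, 15, 26}, so |A + A| = 30. Thus K = 30/8 = 15/4. For comparison, the minimum possible |A + A| over all 8-element sets is 2·8 − 1 = 15 (so min K = 15/8), attained only by arithmetic progressions.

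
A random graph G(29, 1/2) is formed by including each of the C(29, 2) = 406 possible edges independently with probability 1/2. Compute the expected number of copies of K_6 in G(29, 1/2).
E[# K_6] = C(29, 6) · (1/2)^C(6, 2) = 475020 / 2^15 = 118755/8192 ≈ 14.496460

For each 6-subset S of vertices (there are C(29, 6) = 475020 such S), let X_S = 1 if S induces a K_6 (all C(6, 2) = 15 edges present). Then P(X_S = 1) = (1/2)^15 = 1/32768. By linearity of expectation, E[# K_6] = C(29, 6) · (1/2)^15 = 475020 / 32768 = 118755/8192 ≈ 14.496460.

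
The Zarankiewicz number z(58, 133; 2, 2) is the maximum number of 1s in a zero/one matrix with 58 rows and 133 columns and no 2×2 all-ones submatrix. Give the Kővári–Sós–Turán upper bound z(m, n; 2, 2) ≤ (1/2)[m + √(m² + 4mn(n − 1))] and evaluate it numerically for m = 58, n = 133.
z(58, 133; 2, 2) ≤ (1/2)[58 + √(58² + 4·58·133·132)] = (1/2)[58 + √4076356] = 1038.4994

Kővári–Sós–Turán: let r_1, ..., r_58 be the row sums and z = Σ r_i the total number of 1s. Each pair of columns can share at most one row with both entries 1 (else a 2×2 all-ones block appears), so Σ_i C(r_i, 2) ≤ C(133, 2) = 8778. By convexity Σ_i C(r_i, 2) ≥ 58·C(z/58, 2) = z(z − 58)/(2·58), giving z² − 58z − 58·133·132 ≤ 0 and hence z ≤ (1/2)[58 + √(3364 + 4·1018248)] = (1/2)[58 + √4076356] ≈ (1/2)(58 + 2018.9988) = 1038.4994.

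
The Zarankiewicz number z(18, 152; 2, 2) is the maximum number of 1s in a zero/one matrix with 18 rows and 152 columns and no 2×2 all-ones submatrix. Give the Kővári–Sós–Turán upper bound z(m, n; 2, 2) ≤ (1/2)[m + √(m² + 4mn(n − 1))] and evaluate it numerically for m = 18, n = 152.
z(18, 152; 2, 2) ≤ (1/2)[18 + √(18² + 4·18·152·151)] = (1/2)[18 + √1652868] = 651.8196

Kővári–Sós–Turán: let r_1, ..., r_18 be the row sums and z = Σ r_i the total number of 1s. Each pair of columns can share at most one row with both entries 1 (else a 2×2 all-ones block appears), so Σ_i C(r_i, 2) ≤ C(152, 2) = 11476. By convexity Σ_i C(r_i, 2) ≥ 18·C(z/18, 2) = z(z − 18)/(2·18), giving z² − 18z − 18·152·151 ≤ 0 and hence z ≤ (1/2)[18 + √(324 + 4·413136)] = (1/2)[18 + √1652868] ≈ (1/2)(18 + 1285.6391) = 651.8196.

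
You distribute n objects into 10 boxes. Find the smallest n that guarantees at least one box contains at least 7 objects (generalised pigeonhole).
n = (7 − 1)·10 + 1 = 61

By the generalised pigeonhole principle, to guarantee some box contains ≥ r objects we need more than (r − 1) · k objects total. Threshold: n = (r − 1) · k + 1. With r = 7 and k = 10: n = 6 · 10 + 1 = 60 + 1 = 61. For n = 60 = 6 · 10, we can put exactly 6 objects in every box, avoiding 7 in any single one — so 61 is tight.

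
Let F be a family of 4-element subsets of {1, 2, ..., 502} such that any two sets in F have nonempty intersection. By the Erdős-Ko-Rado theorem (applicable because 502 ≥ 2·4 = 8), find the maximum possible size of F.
max |F| = C(501, 3) = 20833250

The Erdős-Ko-Rado theorem states: for n ≥ 2k, an intersecting family of k-subsets of an n-element set has size at most C(n − 1, k − 1), with equality for 'star' families {A ⊆ [n] : |A| = k, i ∈ A} (fix an element i). For n = 502, k = 4: C(501, 3) = 20833250.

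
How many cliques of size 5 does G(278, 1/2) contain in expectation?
E[# K_5] = C(278, 5) · (1/2)^C(5, 2) = 13345524830 / 2^10 = 6672762415/512 ≈ 13032739.091797

For each 5-subset S of vertices (there are C(278, 5) = 13345524830 such S), let X_S = 1 if S induces a K_5 (all C(5, 2) = 10 edges present). Then P(X_S = 1) = (1/2)^10 = 1/1024. By linearity of expectation, E[# K_5] = C(278, 5) · (1/2)^10 = 13345524830 / 1024 = 6672762415/512 ≈ 13032739.091797.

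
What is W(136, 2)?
W(136, 2) = 136 + 1 = 137

A 2-term AP is any pair of integers, so a monochromatic 2-AP exists iff some colour is used at least twice. With 136 colours, the colouring i ↦ i on {1, ..., 136} uses each colour once, avoiding any monochromatic pair, so W(136, 2) > 136. For {1, ..., 137}, pigeonhole forces two integers of the same colour, which form a monochromatic 2-AP. Hence W(136, 2) = 137.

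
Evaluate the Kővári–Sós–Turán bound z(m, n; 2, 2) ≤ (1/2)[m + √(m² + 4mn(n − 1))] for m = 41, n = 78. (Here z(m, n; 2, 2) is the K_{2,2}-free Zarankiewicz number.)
z(41, 78; 2, 2) ≤ (1/2)[41 + √(41² + 4·41·78·77)] = (1/2)[41 + √986665] = 517.1551

Kővári–Sós–Turán: let r_1, ..., r_41 be the row sums and z = Σ r_i the total number of 1s. Each pair of columns can share at most one row with both entries 1 (else a 2×2 all-ones block appears), so Σ_i C(r_i, 2) ≤ C(78, 2) = 3003. By convexity Σ_i C(r_i, 2) ≥ 41·C(z/41, 2) = z(z − 41)/(2·41), giving z² − 41z − 41·78·77 ≤ 0 and hence z ≤ (1/2)[41 + √(1681 + 4·246246)] = (1/2)[41 + √986665] ≈ (1/2)(41 + 993.3101) = 517.1551.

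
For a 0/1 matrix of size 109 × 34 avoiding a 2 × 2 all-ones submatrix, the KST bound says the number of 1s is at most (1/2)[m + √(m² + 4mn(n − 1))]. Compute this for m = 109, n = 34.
z(109, 34; 2, 2) ≤ (1/2)[109 + √(109² + 4·109·34·33)] = (1/2)[109 + √501073] = 408.4326

Kővári–Sós–Turán: let r_1, ..., r_109 be the row sums and z = Σ r_i the total number of 1s. Each pair of columns can share at most one row with both entries 1 (else a 2×2 all-ones block appears), so Σ_i C(r_i, 2) ≤ C(34, 2) = 561. By convexity Σ_i C(r_i, 2) ≥ 109·C(z/109, 2) = z(z − 109)/(2·109), giving z² − 109z − 109·34·33 ≤ 0 and hence z ≤ (1/2)[109 + √(11881 + 4·122298)] = (1/2)[109 + √501073] ≈ (1/2)(109 + 707.8651) = 408.4326.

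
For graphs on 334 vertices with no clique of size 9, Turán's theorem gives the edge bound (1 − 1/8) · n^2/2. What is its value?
Turán density bound = (7/8) · 334^2/2 = 195223/4 ≈ 48805.75

Turán's theorem: ex(n, K_{r+1}) is achieved by the complete r-partite Turán graph T(n, r) with parts as balanced as possible, and is at most (1 − 1/r) · n^2/2. For r = 8, n = 334: the density bound is (7/8) · 111556/2 = 195223/4 ≈ 48805.75. The integer-valued extremum is e(T(334, 8)) = 48805, which is strictly less than the density bound 195223/4 since 8 ∤ 334 (the parts of T(334, 8) cannot all be equal).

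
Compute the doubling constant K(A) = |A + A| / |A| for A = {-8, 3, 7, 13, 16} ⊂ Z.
K = |A + A| / |A| = 15/5 = 3

Enumerate A + A = {a + b : a, b ∈ A}. With |A| = 5, there are |A|^2 = 25 ordered sum pairs; collecting distinct values, A + A = {-16, -5, -1, 5, 6, 8, 10, 14, 16, 19, 20, 23, 26, 29, 32}, so |A + A| = 15. Thus K = 15/5 = 3. For comparison, the minimum possible |A + A| over all 5-element sets is 2·5 − 1 = 9 (so min K = 9/5), attained only by arithmetic progressions.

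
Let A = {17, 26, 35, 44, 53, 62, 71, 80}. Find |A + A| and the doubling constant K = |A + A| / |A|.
K = |A + A| / |A| = 15/8

Enumerate A + A = {a + b : a, b ∈ A}. With |A| = 8, there are |A|^2 = 64 ordered sum pairs; collecting distinct values, A + A = {34, 43, 52, 61, 70, 79, 88, 97, 106, 115, 124, 133, 142, 151, 160}, so |A + A| = 15. Thus K = 15/8. Here |A + A| = 2|A| − 1 = 15, the minimum possible — so K = 15/8 is minimal, which holds iff A is an arithmetic progression.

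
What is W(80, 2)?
W(80, 2) = 80 + 1 = 81

A 2-term AP is any pair of integers, so a monochromatic 2-AP exists iff some colour is used at least twice. With 80 colours, the colouring i ↦ i on {1, ..., 80} uses each colour once, avoiding any monochromatic pair, so W(80, 2) > 80. For {1, ..., 81}, pigeonhole forces two integers of the same colour, which form a monochromatic 2-AP. Hence W(80, 2) = 81.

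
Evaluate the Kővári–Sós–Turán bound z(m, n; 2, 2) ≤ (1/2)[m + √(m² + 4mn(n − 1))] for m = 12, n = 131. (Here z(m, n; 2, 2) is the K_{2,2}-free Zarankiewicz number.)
z(12, 131; 2, 2) ≤ (1/2)[12 + √(12² + 4·12·131·130)] = (1/2)[12 + √817584] = 458.1018

Kővári–Sós–Turán: let r_1, ..., r_12 be the row sums and z = Σ r_i the total number of 1s. Each pair of columns can share at most one row with both entries 1 (else a 2×2 all-ones block appears), so Σ_i C(r_i, 2) ≤ C(131, 2) = 8515. By convexity Σ_i C(r_i, 2) ≥ 12·C(z/12, 2) = z(z − 12)/(2·12), giving z² − 12z − 12·131·130 ≤ 0 and hence z ≤ (1/2)[12 + √(144 + 4·204360)] = (1/2)[12 + √817584] ≈ (1/2)(12 + 904.2035) = 458.1018.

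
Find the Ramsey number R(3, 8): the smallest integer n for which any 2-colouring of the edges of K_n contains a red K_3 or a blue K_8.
R(3, 8) = 28

Lower bound: an explicit 2-colouring of K_{27} (typically a Paley-type or other structured construction) avoids a red K_3 and a blue K_8, showing R(3, 8) > 27.
Upper bound: the simple Erdős–Szekeres recurrence only gives R(3, 8) ≤ 31; the tight bound R(3, 8) ≤ 28 requires a sharper case analysis (or computer search) of 2-colourings of K_{28}.
Hence R(3, 8) = 28.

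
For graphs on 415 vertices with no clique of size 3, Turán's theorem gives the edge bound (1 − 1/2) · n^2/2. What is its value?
Turán density bound = (1/2) · 415^2/2 = 172225/4 ≈ 43056.25

Turán's theorem: ex(n, K_{r+1}) is achieved by the complete r-partite Turán graph T(n, r) with parts as balanced as possible, and is at most (1 − 1/r) · n^2/2. For r = 2, n = 415: the density bound is (1/2) · 172225/2 = 172225/4 ≈ 43056.25. The integer-valued extremum is e(T(415, 2)) = 43056, which is strictly less than the density bound 172225/4 since 2 ∤ 415 (the parts of T(415, 2) cannot all be equal).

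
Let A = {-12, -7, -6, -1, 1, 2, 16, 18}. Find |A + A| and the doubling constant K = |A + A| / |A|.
K = |A + A| / |A| = 32/8 = 4

Enumerate A + A = {a + b : a, b ∈ A}. With |A| = 8, there are |A|^2 = 64 ordered sum pairs; collecting distinct values, A + A = {-24, -19, -18, -14, -13, -12, -11, -10, -8, -7, -6, -5, -4, -2, 0, 1, 2, 3, 4, 6, 9, 10, 11, 12, 15, 17, 18, 19, 20, 32, 34, 36}, so |A + A| = 32. Thus K = 32/8 = 4. For comparison, the minimum possible |A + A| over all 8-element sets is 2·8 − 1 = 15 (so min K = 15/8), attained only by arithmetic progressions.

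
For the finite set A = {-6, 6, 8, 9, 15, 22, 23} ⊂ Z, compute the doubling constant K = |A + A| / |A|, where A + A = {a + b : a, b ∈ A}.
K = |A + A| / |A| = 24/7

Enumerate A + A = {a + b : a, b ∈ A}. With |A| = 7, there are |A|^2 = 49 ordered sum pairs; collecting distinct values, A + A = {-12, 0, 2, 3, 9, 12, 14, 15, 16, 17, 18, 21, 23, 24, 28, 29, 30, 31, 32, 37, 38, 44, 45, 46}, so |A + A| = 24. Thus K = 24/7. For comparison, the minimum possible |A + A| over all 7-element sets is 2·7 − 1 = 13 (so min K = 13/7), attained only by arithmetic progressions.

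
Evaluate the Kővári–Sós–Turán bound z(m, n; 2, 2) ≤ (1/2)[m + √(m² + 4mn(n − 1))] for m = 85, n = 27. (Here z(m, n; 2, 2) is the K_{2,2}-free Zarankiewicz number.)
z(85, 27; 2, 2) ≤ (1/2)[85 + √(85² + 4·85·27·26)] = (1/2)[85 + √245905] = 290.444

Kővári–Sós–Turán: let r_1, ..., r_85 be the row sums and z = Σ r_i the total number of 1s. Each pair of columns can share at most one row with both entries 1 (else a 2×2 all-ones block appears), so Σ_i C(r_i, 2) ≤ C(27, 2) = 351. By convexity Σ_i C(r_i, 2) ≥ 85·C(z/85, 2) = z(z − 85)/(2·85), giving z² − 85z − 85·27·26 ≤ 0 and hence z ≤ (1/2)[85 + √(7225 + 4·59670)] = (1/2)[85 + √245905] ≈ (1/2)(85 + 495.8881) = 290.444.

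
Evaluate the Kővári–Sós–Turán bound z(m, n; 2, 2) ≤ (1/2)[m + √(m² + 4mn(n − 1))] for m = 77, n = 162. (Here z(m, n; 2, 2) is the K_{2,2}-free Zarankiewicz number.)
z(77, 162; 2, 2) ≤ (1/2)[77 + √(77² + 4·77·162·161)] = (1/2)[77 + √8039185] = 1456.1728

Kővári–Sós–Turán: let r_1, ..., r_77 be the row sums and z = Σ r_i the total number of 1s. Each pair of columns can share at most one row with both entries 1 (else a 2×2 all-ones block appears), so Σ_i C(r_i, 2) ≤ C(162, 2) = 13041. By convexity Σ_i C(r_i, 2) ≥ 77·C(z/77, 2) = z(z − 77)/(2·77), giving z² − 77z − 77·162·161 ≤ 0 and hence z ≤ (1/2)[77 + √(5929 + 4·2008314)] = (1/2)[77 + √8039185] ≈ (1/2)(77 + 2835.3457) = 1456.1728.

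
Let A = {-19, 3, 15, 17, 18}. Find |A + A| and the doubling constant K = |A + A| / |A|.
K = |A + A| / |A| = 15/5 = 3

Enumerate A + A = {a + b : a, b ∈ A}. With |A| = 5, there are |A|^2 = 25 ordered sum pairs; collecting distinct values, A + A = {-38, -16, -4, -2, -1, 6, 18, 20, 21, 30, 32, 33, 34, 35, 36}, so |A + A| = 15. Thus K = 15/5 = 3. For comparison, the minimum possible |A + A| over all 5-element sets is 2·5 − 1 = 9 (so min K = 9/5), attained only by arithmetic progressions.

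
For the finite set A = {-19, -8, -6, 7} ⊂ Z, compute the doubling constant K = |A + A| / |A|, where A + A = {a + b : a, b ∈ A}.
K = |A + A| / |A| = 9/4

Enumerate A + A = {a + b : a, b ∈ A}. With |A| = 4, there are |A|^2 = 16 ordered sum pairs; collecting distinct values, A + A = {-38, -27, -25, -16, -14, -12, -1, 1, 14}, so |A + A| = 9. Thus K = 9/4. For comparison, the minimum possible |A + A| over all 4-element sets is 2·4 − 1 = 7 (so min K = 7/4), attained only by arithmetic progressions.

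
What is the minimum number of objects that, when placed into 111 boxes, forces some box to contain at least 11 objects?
n = (11 − 1)·111 + 1 = 1111

By the generalised pigeonhole principle, to guarantee some box contains ≥ r objects we need more than (r − 1) · k objects total. Threshold: n = (r − 1) · k + 1. With r = 11 and k = 111: n = 10 · 111 + 1 = 1110 + 1 = 1111. For n = 1110 = 10 · 111, we can put exactly 10 objects in every box, avoiding 11 in any single one — so 1111 is tight.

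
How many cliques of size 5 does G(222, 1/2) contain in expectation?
E[# K_5] = C(222, 5) · (1/2)^C(5, 2) = 4294249674 / 2^10 = 2147124837/512 ≈ 4193603.197266

For each 5-subset S of vertices (there are C(222, 5) = 4294249674 such S), let X_S = 1 if S induces a K_5 (all C(5, 2) = 10 edges present). Then P(X_S = 1) = (1/2)^10 = 1/1024. By linearity of expectation, E[# K_5] = C(222, 5) · (1/2)^10 = 4294249674 / 1024 = 2147124837/512 ≈ 4193603.197266.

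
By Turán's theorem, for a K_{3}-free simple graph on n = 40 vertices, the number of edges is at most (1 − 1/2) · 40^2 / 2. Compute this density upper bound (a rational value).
Turán density bound = (1/2) · 40^2/2 = 400

Turán's theorem: ex(n, K_{r+1}) is achieved by the complete r-partite Turán graph T(n, r) with parts as balanced as possible, and is at most (1 − 1/r) · n^2/2. For r = 2, n = 40: the density bound is (1/2) · 1600/2 = 400. Since 2 ∣ 40, the Turán graph T(40, 2) has parts of equal size 20, and its edge count e(T(40, 2)) = 400 attains the density bound exactly.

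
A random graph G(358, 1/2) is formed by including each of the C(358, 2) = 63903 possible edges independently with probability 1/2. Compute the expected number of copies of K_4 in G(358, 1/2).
E[# K_4] = C(358, 4) · (1/2)^C(4, 2) = 673005095 / 2^6 = 10515704.609375

For each 4-subset S of vertices (there are C(358, 4) = 673005095 such S), let X_S = 1 if S induces a K_4 (all C(4, 2) = 6 edges present). Then P(X_S = 1) = (1/2)^6 = 1/64. By linearity of expectation, E[# K_4] = C(358, 4) · (1/2)^6 = 673005095 / 64 = 10515704.609375.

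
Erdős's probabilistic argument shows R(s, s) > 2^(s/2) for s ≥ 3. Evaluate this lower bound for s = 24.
2^(24/2) = 4096; so R(24, 24) > 4096

Colour each edge of K_n uniformly at random with red/blue. The expected number of monochromatic K_24 is C(n, 24) · 2 · 2^(−C(24,2)). If C(n, 24) · 2^(1 − C(24,2)) < 1, then with positive probability no monochromatic K_24 exists, so R(24, 24) > n. The standard estimate C(n, 24) ≤ n^24/24! shows this inequality holds whenever n ≤ 2^(24/2) (since 24! · 2^(C(24,2) − 1) > 2^(24^2/2) ≥ n^24). Hence R(24, 24) > 2^(24/2) = 4096.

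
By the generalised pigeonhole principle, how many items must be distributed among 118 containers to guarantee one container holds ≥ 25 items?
n = (25 − 1)·118 + 1 = 2833

By the generalised pigeonhole principle, to guarantee some box contains ≥ r objects we need more than (r − 1) · k objects total. Threshold: n = (r − 1) · k + 1. With r = 25 and k = 118: n = 24 · 118 + 1 = 2832 + 1 = 2833. For n = 2832 = 24 · 118, we can put exactly 24 objects in every box, avoiding 25 in any single one — so 2833 is tight.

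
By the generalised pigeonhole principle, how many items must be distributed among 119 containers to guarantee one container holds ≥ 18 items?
n = (18 − 1)·119 + 1 = 2024

By the generalised pigeonhole principle, to guarantee some box contains ≥ r objects we need more than (r − 1) · k objects total. Threshold: n = (r − 1) · k + 1. With r = 18 and k = 119: n = 17 · 119 + 1 = 2023 + 1 = 2024. For n = 2023 = 17 · 119, we can put exactly 17 objects in every box, avoiding 18 in any single one — so 2024 is tight.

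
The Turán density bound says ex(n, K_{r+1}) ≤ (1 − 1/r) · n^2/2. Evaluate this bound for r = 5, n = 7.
Turán density bound = (4/5) · 7^2/2 = 98/5 ≈ 19.6

Turán's theorem: ex(n, K_{r+1}) is achieved by the complete r-partite Turán graph T(n, r) with parts as balanced as possible, and is at most (1 − 1/r) · n^2/2. For r = 5, n = 7: the density bound is (4/5) · 49/2 = 98/5 ≈ 19.6. The integer-valued extremum is e(T(7, 5)) = 19, which is strictly less than the density bound 98/5 since 5 ∤ 7 (the parts of T(7, 5) cannot all be equal).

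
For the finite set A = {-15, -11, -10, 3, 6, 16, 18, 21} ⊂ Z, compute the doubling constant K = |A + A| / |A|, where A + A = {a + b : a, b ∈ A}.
K = |A + A| / |A| = 33/8

Enumerate A + A = {a + b : a, b ∈ A}. With |A| = 8, there are |A|^2 = 64 ordered sum pairs; collecting distinct values, A + A = {-30, -26, -25, -22, -21, -20, -12, -9, -8, -7, -5, -4, 1, 3, 5, 6, 7, 8, 9, 10, 11, 12, 19, 21, 22, 24, 27, 32, 34, 36, 37, 39, 42}, so |A + A| = 33. Thus K = 33/8. For comparison, the minimum possible |A + A| over all 8-element sets is 2·8 − 1 = 15 (so min K = 15/8), attained only by arithmetic progressions.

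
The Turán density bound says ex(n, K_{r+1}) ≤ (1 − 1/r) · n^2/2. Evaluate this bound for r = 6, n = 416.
Turán density bound = (5/6) · 416^2/2 = 216320/3 ≈ 72106.6667

Turán's theorem: ex(n, K_{r+1}) is achieved by the complete r-partite Turán graph T(n, r) with parts as balanced as possible, and is at most (1 − 1/r) · n^2/2. For r = 6, n = 416: the density bound is (5/6) · 173056/2 = 216320/3 ≈ 72106.6667. The integer-valued extremum is e(T(416, 6)) = 72106, which is strictly less than the density bound 216320/3 since 6 ∤ 416 (the parts of T(416, 6) cannot all be equal).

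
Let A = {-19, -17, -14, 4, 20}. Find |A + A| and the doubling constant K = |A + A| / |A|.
K = |A + A| / |A| = 15/5 = 3

Enumerate A + A = {a + b : a, b ∈ A}. With |A| = 5, there are |A|^2 = 25 ordered sum pairs; collecting distinct values, A + A = {-38, -36, -34, -33, -31, -28, -15, -13, -10, 1, 3, 6, 8, 24, 40}, so |A + A| = 15. Thus K = 15/5 = 3. For comparison, the minimum possible |A + A| over all 5-element sets is 2·5 − 1 = 9 (so min K = 9/5), attained only by arithmetic progressions.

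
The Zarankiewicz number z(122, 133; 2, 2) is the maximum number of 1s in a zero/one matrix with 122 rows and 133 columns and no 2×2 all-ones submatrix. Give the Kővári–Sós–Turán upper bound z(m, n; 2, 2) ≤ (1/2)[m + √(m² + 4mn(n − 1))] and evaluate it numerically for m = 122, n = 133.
z(122, 133; 2, 2) ≤ (1/2)[122 + √(122² + 4·122·133·132)] = (1/2)[122 + √8582212] = 1525.7706

Kővári–Sós–Turán: let r_1, ..., r_122 be the row sums and z = Σ r_i the total number of 1s. Each pair of columns can share at most one row with both entries 1 (else a 2×2 all-ones block appears), so Σ_i C(r_i, 2) ≤ C(133, 2) = 8778. By convexity Σ_i C(r_i, 2) ≥ 122·C(z/122, 2) = z(z − 122)/(2·122), giving z² − 122z − 122·133·132 ≤ 0 and hence z ≤ (1/2)[122 + √(14884 + 4·2141832)] = (1/2)[122 + √8582212] ≈ (1/2)(122 + 2929.5413) = 1525.7706.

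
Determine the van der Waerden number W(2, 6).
W(2, 6) = 1132

W(2, 6) = 1132. The lower bound W(2, 6) > 1131 comes from an explicit good 2-colouring of [1, 1131]; the upper bound W(2, 6) ≤ 1132 was verified by exhaustive search over 2-colourings of [1, 1132].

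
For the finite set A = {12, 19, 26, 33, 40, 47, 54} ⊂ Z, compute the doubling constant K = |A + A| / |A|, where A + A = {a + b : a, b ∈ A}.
K = |A + A| / |A| = 13/7

Enumerate A + A = {a + b : a, b ∈ A}. With |A| = 7, there are |A|^2 = 49 ordered sum pairs; collecting distinct values, A + A = {24, 31, 38, 45, 52, 59, 66, 73, 80, 87, 94, 101, 108}, so |A + A| = 13. Thus K = 13/7. Here |A + A| = 2|A| − 1 = 13, the minimum possible — so K = 13/7 is minimal, which holds iff A is an arithmetic progression.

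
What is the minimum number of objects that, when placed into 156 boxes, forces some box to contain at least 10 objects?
n = (10 − 1)·156 + 1 = 1405

By the generalised pigeonhole principle, to guarantee some box contains ≥ r objects we need more than (r − 1) · k objects total. Threshold: n = (r − 1) · k + 1. With r = 10 and k = 156: n = 9 · 156 + 1 = 1404 + 1 = 1405. For n = 1404 = 9 · 156, we can put exactly 9 objects in every box, avoiding 10 in any single one — so 1405 is tight.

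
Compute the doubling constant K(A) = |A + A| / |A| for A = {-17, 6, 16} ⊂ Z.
K = |A + A| / |A| = 6/3 = 2

Enumerate A + A = {a + b : a, b ∈ A}. With |A| = 3, there are |A|^2 = 9 ordered sum pairs; collecting distinct values, A + A = {-34, -11, -1, 12, 22, 32}, so |A + A| = 6. Thus K = 6/3 = 2. For comparison, the minimum possible |A + A| over all 3-element sets is 2·3 − 1 = 5 (so min K = 5/3), attained only by arithmetic progressions.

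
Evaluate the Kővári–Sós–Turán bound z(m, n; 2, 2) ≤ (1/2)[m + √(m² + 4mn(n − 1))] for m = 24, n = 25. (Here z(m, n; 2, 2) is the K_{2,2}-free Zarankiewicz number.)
z(24, 25; 2, 2) ≤ (1/2)[24 + √(24² + 4·24·25·24)] = (1/2)[24 + √58176] = 132.5985

Kővári–Sós–Turán: let r_1, ..., r_24 be the row sums and z = Σ r_i the total number of 1s. Each pair of columns can share at most one row with both entries 1 (else a 2×2 all-ones block appears), so Σ_i C(r_i, 2) ≤ C(25, 2) = 300. By convexity Σ_i C(r_i, 2) ≥ 24·C(z/24, 2) = z(z − 24)/(2·24), giving z² − 24z − 24·25·24 ≤ 0 and hence z ≤ (1/2)[24 + √(576 + 4·14400)] = (1/2)[24 + √58176] ≈ (1/2)(24 + 241.197) = 132.5985.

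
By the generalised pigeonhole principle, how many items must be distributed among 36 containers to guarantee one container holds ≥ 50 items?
n = (50 − 1)·36 + 1 = 1765

By the generalised pigeonhole principle, to guarantee some box contains ≥ r objects we need more than (r − 1) · k objects total. Threshold: n = (r − 1) · k + 1. With r = 50 and k = 36: n = 49 · 36 + 1 = 1764 + 1 = 1765. For n = 1764 = 49 · 36, we can put exactly 49 objects in every box, avoiding 50 in any single one — so 1765 is tight.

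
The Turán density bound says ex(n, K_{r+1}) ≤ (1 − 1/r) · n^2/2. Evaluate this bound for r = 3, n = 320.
Turán density bound = (2/3) · 320^2/2 = 102400/3 ≈ 34133.3333

Turán's theorem: ex(n, K_{r+1}) is achieved by the complete r-partite Turán graph T(n, r) with parts as balanced as possible, and is at most (1 − 1/r) · n^2/2. For r = 3, n = 320: the density bound is (2/3) · 102400/2 = 102400/3 ≈ 34133.3333. The integer-valued extremum is e(T(320, 3)) = 34133, which is strictly less than the density bound 102400/3 since 3 ∤ 320 (the parts of T(320, 3) cannot all be equal).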